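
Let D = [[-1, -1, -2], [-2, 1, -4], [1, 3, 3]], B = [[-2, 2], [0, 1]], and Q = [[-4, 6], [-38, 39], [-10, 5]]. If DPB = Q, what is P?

Left-multiply by D⁻¹ and right-multiply by B⁻¹: P = D⁻¹QB⁻¹.
D has determinant -3; D⁻¹ = [[-5, 1, -2], [-2/3, 1/3, 0], [7/3, -2/3, 1]].
det B = -2, so B⁻¹ = [[-1/2, 1], [0, 1]].
D⁻¹Q = [[2, -1], [-10, 9], [6, -7]].
P = (D⁻¹Q)B⁻¹ = [[-1, 1], [5, -1], [-3, -1]].

P = [[-1, 1], [5, -1], [-3, -1]]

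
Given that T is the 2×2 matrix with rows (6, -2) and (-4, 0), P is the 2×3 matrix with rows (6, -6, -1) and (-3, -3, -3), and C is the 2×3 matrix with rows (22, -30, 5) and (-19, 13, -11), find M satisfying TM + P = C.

M = [[4, -4, 2], [4, 0, 3]]

TM = C − P = [[16, -24, 6], [-16, 16, -8]].
T is on the left of M, so left-multiply by T⁻¹: M = T⁻¹(C − P).
T has determinant -8; T⁻¹ = [[0, -1/4], [-1/2, -3/4]].
M = T⁻¹(C − P) = [[4, -4, 2], [4, 0, 3]].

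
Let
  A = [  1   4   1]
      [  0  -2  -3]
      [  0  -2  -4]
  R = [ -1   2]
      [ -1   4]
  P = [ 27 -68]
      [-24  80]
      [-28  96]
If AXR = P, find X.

Left-multiply by A⁻¹ and right-multiply by R⁻¹: X = A⁻¹PR⁻¹.
det A = 2, so A⁻¹ = [[1, 7, -5], [0, -2, 3/2], [0, 1, -1]].
det R = -2, so R⁻¹ = [[-2, 1], [-1/2, 1/2]].
A⁻¹P = [[-1, 12], [6, -16], [4, -16]].
X = (A⁻¹P)R⁻¹ = [[-4, 5], [-4, -2], [0, -4]].

X = [[-4, 5], [-4, -2], [0, -4]]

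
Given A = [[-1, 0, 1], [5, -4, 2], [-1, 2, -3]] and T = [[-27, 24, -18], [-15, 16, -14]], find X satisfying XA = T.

X = [[6, -3, 6], [-2, -3, 2]]

A is on the right of X, so right-multiply by A⁻¹: X = TA⁻¹.
det A = -2; the adjugate gives A⁻¹ = [[-4, -1, -2], [-13/2, -2, -7/2], [-3, -1, -2]].
X = TA⁻¹ = [[-27, 24, -18], [-15, 16, -14]] · [[-4, -1, -2], [-13/2, -2, -7/2], [-3, -1, -2]] = [[6, -3, 6], [-2, -3, 2]].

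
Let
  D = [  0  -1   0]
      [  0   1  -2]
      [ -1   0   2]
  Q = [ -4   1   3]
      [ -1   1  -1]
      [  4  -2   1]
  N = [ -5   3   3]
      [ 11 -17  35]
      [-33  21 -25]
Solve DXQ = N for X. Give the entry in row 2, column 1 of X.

Left-multiply by D⁻¹ and right-multiply by Q⁻¹: X = D⁻¹NQ⁻¹.
det D = -2; the adjugate gives D⁻¹ = [[-1, -1, -1], [-1, 0, 0], [-1/2, -1/2, 0]].
Q has determinant -5; Q⁻¹ = [[1/5, 7/5, 4/5], [3/5, 16/5, 7/5], [2/5, 4/5, 3/5]].
D⁻¹N = [[27, -7, -13], [5, -3, -3], [-3, 7, -19]].
X = (D⁻¹N)Q⁻¹ = [[-4, 5, 4], [-2, -5, -2], [-4, 3, -4]].

-2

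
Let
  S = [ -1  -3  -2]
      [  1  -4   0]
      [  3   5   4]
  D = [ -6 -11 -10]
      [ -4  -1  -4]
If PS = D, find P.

Right-multiplying both sides by S⁻¹ gives P = DS⁻¹.
det S = -6, so S⁻¹ = [[8/3, -1/3, 4/3], [2/3, -1/3, 1/3], [-17/6, 2/3, -7/6]].
P = DS⁻¹ = [[-6, -11, -10], [-4, -1, -4]] · [[8/3, -1/3, 4/3], [2/3, -1/3, 1/3], [-17/6, 2/3, -7/6]] = [[5, -1, 0], [0, -1, -1]].

P = [[5, -1, 0], [0, -1, -1]]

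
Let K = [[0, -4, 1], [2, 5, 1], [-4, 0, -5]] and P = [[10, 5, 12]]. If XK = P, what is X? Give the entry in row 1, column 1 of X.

-5

Right-multiplying both sides by K⁻¹ gives X = PK⁻¹.
K has determinant -4; K⁻¹ = [[25/4, 5, 9/4], [-3/2, -1, -1/2], [-5, -4, -2]].
X = PK⁻¹ = [[10, 5, 12]] · [[25/4, 5, 9/4], [-3/2, -1, -1/2], [-5, -4, -2]] = [[-5, -3, -4]].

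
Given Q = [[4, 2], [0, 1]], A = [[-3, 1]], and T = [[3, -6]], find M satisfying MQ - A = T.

M = [[0, -5]]

MQ = T + A = [[0, -5]].
Right-multiplying both sides by Q⁻¹ gives M = (T + A)Q⁻¹.
det Q = 4; the adjugate gives Q⁻¹ = [[1/4, -1/2], [0, 1]].
M = (T + A)Q⁻¹ = [[0, -5]].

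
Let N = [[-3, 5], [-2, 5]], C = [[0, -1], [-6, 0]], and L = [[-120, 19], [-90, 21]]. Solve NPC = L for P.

Left-multiply by N⁻¹ and right-multiply by C⁻¹: P = N⁻¹LC⁻¹.
N has determinant -5; N⁻¹ = [[-1, 1], [-2/5, 3/5]].
det C = -6, so C⁻¹ = [[0, -1/6], [-1, 0]].
N⁻¹L = [[30, 2], [-6, 5]].
P = (N⁻¹L)C⁻¹ = [[-2, -5], [-5, 1]].

P = [[-2, -5], [-5, 1]]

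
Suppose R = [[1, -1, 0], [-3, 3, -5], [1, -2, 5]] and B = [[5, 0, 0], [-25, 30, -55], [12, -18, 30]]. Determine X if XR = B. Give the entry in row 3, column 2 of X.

Since R sits to the right of X, X = BR⁻¹.
R has determinant -5; R⁻¹ = [[-1, -1, -1], [-2, -1, -1], [-3/5, -1/5, 0]].
X = BR⁻¹ = [[5, 0, 0], [-25, 30, -55], [12, -18, 30]] · [[-1, -1, -1], [-2, -1, -1], [-3/5, -1/5, 0]] = [[-5, -5, -5], [-2, 6, -5], [6, 0, 6]].

0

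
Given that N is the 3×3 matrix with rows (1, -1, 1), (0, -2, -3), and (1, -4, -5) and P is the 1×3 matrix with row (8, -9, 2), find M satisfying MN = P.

M = [[5, -4, 3]]

Since N sits to the right of M, M = PN⁻¹.
det N = 3, so N⁻¹ = [[-2/3, -3, 5/3], [-1, -2, 1], [2/3, 1, -2/3]].
M = PN⁻¹ = [[8, -9, 2]] · [[-2/3, -3, 5/3], [-1, -2, 1], [2/3, 1, -2/3]] = [[5, -4, 3]].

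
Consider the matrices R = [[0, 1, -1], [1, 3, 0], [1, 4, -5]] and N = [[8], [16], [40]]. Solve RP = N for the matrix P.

P = [[4], [4], [-4]]

Left-multiplying both sides by R⁻¹ gives P = R⁻¹N.
R has determinant 4; R⁻¹ = [[-15/4, 1/4, 3/4], [5/4, 1/4, -1/4], [1/4, 1/4, -1/4]].
P = R⁻¹N = [[-15/4, 1/4, 3/4], [5/4, 1/4, -1/4], [1/4, 1/4, -1/4]] · [[8], [16], [40]] = [[4], [4], [-4]].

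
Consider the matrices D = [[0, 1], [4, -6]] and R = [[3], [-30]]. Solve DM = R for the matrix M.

Left-multiplying both sides by D⁻¹ gives M = D⁻¹R.
det D = -4; the adjugate gives D⁻¹ = [[3/2, 1/4], [1, 0]].
M = D⁻¹R = [[3/2, 1/4], [1, 0]] · [[3], [-30]] = [[-3], [3]].

M = [[-3], [3]]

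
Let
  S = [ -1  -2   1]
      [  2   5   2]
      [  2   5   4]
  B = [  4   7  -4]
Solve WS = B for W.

Right-multiplying both sides by S⁻¹ gives W = BS⁻¹.
det S = -2; the adjugate gives S⁻¹ = [[-5, -13/2, 9/2], [2, 3, -2], [0, -1/2, 1/2]].
W = BS⁻¹ = [[4, 7, -4]] · [[-5, -13/2, 9/2], [2, 3, -2], [0, -1/2, 1/2]] = [[-6, -3, 2]].

W = [[-6, -3, 2]]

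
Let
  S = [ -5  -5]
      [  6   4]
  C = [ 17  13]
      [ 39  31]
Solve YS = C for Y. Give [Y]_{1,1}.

S is on the right of Y, so right-multiply by S⁻¹: Y = CS⁻¹.
det S = 10; the adjugate gives S⁻¹ = [[2/5, 1/2], [-3/5, -1/2]].
Y = CS⁻¹ = [[17, 13], [39, 31]] · [[2/5, 1/2], [-3/5, -1/2]] = [[-1, 2], [-3, 4]].

-1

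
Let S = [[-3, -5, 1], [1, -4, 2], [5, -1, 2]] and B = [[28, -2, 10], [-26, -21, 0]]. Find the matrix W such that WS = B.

Since S sits to the right of W, W = BS⁻¹.
S has determinant -3; S⁻¹ = [[2, -3, 2], [-8/3, 11/3, -7/3], [-19/3, 28/3, -17/3]].
W = BS⁻¹ = [[28, -2, 10], [-26, -21, 0]] · [[2, -3, 2], [-8/3, 11/3, -7/3], [-19/3, 28/3, -17/3]] = [[-2, 2, 4], [4, 1, -3]].

W = [[-2, 2, 4], [4, 1, -3]]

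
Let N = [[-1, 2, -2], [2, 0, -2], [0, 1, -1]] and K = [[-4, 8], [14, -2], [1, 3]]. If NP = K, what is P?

N is on the left of P, so left-multiply by N⁻¹: P = N⁻¹K.
det N = -2; the adjugate gives N⁻¹ = [[-1, 0, 2], [-1, -1/2, 3], [-1, -1/2, 2]].
P = N⁻¹K = [[-1, 0, 2], [-1, -1/2, 3], [-1, -1/2, 2]] · [[-4, 8], [14, -2], [1, 3]] = [[6, -2], [0, 2], [-1, -1]].

P = [[6, -2], [0, 2], [-1, -1]]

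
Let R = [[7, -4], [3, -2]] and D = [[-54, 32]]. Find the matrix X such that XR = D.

X = [[-6, -4]]

R is on the right of X, so right-multiply by R⁻¹: X = DR⁻¹.
det R = -2; the adjugate gives R⁻¹ = [[1, -2], [3/2, -7/2]].
X = DR⁻¹ = [[-54, 32]] · [[1, -2], [3/2, -7/2]] = [[-6, -4]].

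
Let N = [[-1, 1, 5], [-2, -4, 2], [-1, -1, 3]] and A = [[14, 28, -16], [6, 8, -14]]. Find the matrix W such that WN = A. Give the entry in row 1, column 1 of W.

1

N is on the right of W, so right-multiply by N⁻¹: W = AN⁻¹.
det N = 4; the adjugate gives N⁻¹ = [[-5/2, -2, 11/2], [1, 1/2, -2], [-1/2, -1/2, 3/2]].
W = AN⁻¹ = [[14, 28, -16], [6, 8, -14]] · [[-5/2, -2, 11/2], [1, 1/2, -2], [-1/2, -1/2, 3/2]] = [[1, -6, -3], [0, -1, -4]].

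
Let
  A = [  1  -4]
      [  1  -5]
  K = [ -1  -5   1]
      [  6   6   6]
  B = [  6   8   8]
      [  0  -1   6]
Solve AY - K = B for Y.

AY = B + K = [[5, 3, 9], [6, 5, 12]].
Since A multiplies Y on the left, Y = A⁻¹(B + K).
det A = -1, so A⁻¹ = [[5, -4], [1, -1]].
Y = A⁻¹(B + K) = [[1, -5, -3], [-1, -2, -3]].

Y = [[1, -5, -3], [-1, -2, -3]]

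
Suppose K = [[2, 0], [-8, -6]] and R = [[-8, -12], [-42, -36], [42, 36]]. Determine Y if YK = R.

Since K sits to the right of Y, Y = RK⁻¹.
det K = -12, so K⁻¹ = [[1/2, 0], [-2/3, -1/6]].
Y = RK⁻¹ = [[-8, -12], [-42, -36], [42, 36]] · [[1/2, 0], [-2/3, -1/6]] = [[4, 2], [3, 6], [-3, -6]].

Y = [[4, 2], [3, 6], [-3, -6]]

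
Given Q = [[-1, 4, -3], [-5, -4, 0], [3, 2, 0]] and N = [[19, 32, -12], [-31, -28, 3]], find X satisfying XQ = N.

Q is on the right of X, so right-multiply by Q⁻¹: X = NQ⁻¹.
det Q = -6; the adjugate gives Q⁻¹ = [[0, 1, 2], [0, -3/2, -5/2], [-1/3, -7/3, -4]].
X = NQ⁻¹ = [[19, 32, -12], [-31, -28, 3]] · [[0, 1, 2], [0, -3/2, -5/2], [-1/3, -7/3, -4]] = [[4, -1, 6], [-1, 4, -4]].

X = [[4, -1, 6], [-1, 4, -4]]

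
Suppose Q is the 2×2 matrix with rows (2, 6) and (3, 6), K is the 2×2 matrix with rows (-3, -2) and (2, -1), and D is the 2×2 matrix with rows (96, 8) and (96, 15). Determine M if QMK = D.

M = [[-2, -3], [-2, 5]]

M = Q⁻¹DK⁻¹ (apply Q⁻¹ on the left and K⁻¹ on the right).
Q has determinant -6; Q⁻¹ = [[-1, 1], [1/2, -1/3]].
det K = 7, so K⁻¹ = [[-1/7, 2/7], [-2/7, -3/7]].
Q⁻¹D = [[0, 7], [16, -1]].
M = (Q⁻¹D)K⁻¹ = [[-2, -3], [-2, 5]].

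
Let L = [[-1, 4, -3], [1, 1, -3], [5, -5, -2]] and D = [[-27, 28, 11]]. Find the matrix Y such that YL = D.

L is on the right of Y, so right-multiply by L⁻¹: Y = DL⁻¹.
det L = -5, so L⁻¹ = [[17/5, -23/5, 9/5], [13/5, -17/5, 6/5], [2, -3, 1]].
Y = DL⁻¹ = [[-27, 28, 11]] · [[17/5, -23/5, 9/5], [13/5, -17/5, 6/5], [2, -3, 1]] = [[3, -4, -4]].

Y = [[3, -4, -4]]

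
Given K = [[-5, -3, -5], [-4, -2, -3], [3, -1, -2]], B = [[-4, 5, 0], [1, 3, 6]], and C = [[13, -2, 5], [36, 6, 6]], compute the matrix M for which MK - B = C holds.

MK = C + B = [[9, 3, 5], [37, 9, 12]].
Since K sits to the right of M, M = (C + B)K⁻¹.
det K = -4, so K⁻¹ = [[-1/4, 1/4, 1/4], [17/4, -25/4, -5/4], [-5/2, 7/2, 1/2]].
M = (C + B)K⁻¹ = [[-2, 1, 1], [-1, -5, 4]].

M = [[-2, 1, 1], [-1, -5, 4]]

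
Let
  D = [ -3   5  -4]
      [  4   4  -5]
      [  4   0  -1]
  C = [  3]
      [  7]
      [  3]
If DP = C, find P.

P = [[1], [2], [1]]

D is on the left of P, so left-multiply by D⁻¹: P = D⁻¹C.
det D = -4; the adjugate gives D⁻¹ = [[1, -5/4, 9/4], [4, -19/4, 31/4], [4, -5, 8]].
P = D⁻¹C = [[1, -5/4, 9/4], [4, -19/4, 31/4], [4, -5, 8]] · [[3], [7], [3]] = [[1], [2], [1]].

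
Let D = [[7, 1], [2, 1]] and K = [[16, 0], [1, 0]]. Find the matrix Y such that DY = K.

Left-multiplying both sides by D⁻¹ gives Y = D⁻¹K.
det D = 5; the adjugate gives D⁻¹ = [[1/5, -1/5], [-2/5, 7/5]].
Y = D⁻¹K = [[1/5, -1/5], [-2/5, 7/5]] · [[16, 0], [1, 0]] = [[3, 0], [-5, 0]].

Y = [[3, 0], [-5, 0]]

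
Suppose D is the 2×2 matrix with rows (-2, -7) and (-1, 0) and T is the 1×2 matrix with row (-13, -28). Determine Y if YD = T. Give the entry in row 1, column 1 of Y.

Right-multiplying both sides by D⁻¹ gives Y = TD⁻¹.
D has determinant -7; D⁻¹ = [[0, -1], [-1/7, 2/7]].
Y = TD⁻¹ = [[-13, -28]] · [[0, -1], [-1/7, 2/7]] = [[4, 5]].

4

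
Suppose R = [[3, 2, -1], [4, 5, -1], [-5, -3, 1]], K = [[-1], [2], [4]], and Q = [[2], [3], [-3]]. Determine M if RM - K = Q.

RM = Q + K = [[1], [5], [1]].
R is on the left of M, so left-multiply by R⁻¹: M = R⁻¹(Q + K).
det R = -5, so R⁻¹ = [[-2/5, -1/5, -3/5], [-1/5, 2/5, 1/5], [-13/5, 1/5, -7/5]].
M = R⁻¹(Q + K) = [[-2], [2], [-3]].

M = [[-2], [2], [-3]]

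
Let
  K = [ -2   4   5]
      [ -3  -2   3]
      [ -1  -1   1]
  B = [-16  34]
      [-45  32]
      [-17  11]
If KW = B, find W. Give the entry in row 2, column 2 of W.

-1

K is on the left of W, so left-multiply by K⁻¹: W = K⁻¹B.
K has determinant 3; K⁻¹ = [[1/3, -3, 22/3], [0, 1, -3], [1/3, -2, 16/3]].
W = K⁻¹B = [[1/3, -3, 22/3], [0, 1, -3], [1/3, -2, 16/3]] · [[-16, 34], [-45, 32], [-17, 11]] = [[5, -4], [6, -1], [-6, 6]].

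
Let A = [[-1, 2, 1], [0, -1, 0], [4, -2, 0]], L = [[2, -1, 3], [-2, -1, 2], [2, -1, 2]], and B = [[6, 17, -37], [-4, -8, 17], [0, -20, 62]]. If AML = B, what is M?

M = [[5, 0, -4], [-1, -5, -2], [4, 0, -4]]

Isolating M: multiply by A⁻¹ from the left and L⁻¹ from the right, so M = A⁻¹BL⁻¹.
det A = 4, so A⁻¹ = [[0, -1/2, 1/4], [0, -1, 0], [1, 3/2, 1/4]].
det L = 4, so L⁻¹ = [[0, -1/4, 1/4], [2, -1/2, -5/2], [1, 0, -1]].
A⁻¹B = [[2, -1, 7], [4, 8, -17], [0, 0, 4]].
M = (A⁻¹B)L⁻¹ = [[5, 0, -4], [-1, -5, -2], [4, 0, -4]].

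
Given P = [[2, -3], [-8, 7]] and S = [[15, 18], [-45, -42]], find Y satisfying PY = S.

Since P multiplies Y on the left, Y = P⁻¹S.
P has determinant -10; P⁻¹ = [[-7/10, -3/10], [-4/5, -1/5]].
Y = P⁻¹S = [[-7/10, -3/10], [-4/5, -1/5]] · [[15, 18], [-45, -42]] = [[3, 0], [-3, -6]].

Y = [[3, 0], [-3, -6]]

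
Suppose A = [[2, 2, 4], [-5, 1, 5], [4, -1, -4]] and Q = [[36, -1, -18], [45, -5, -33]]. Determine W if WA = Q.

W = [[3, -2, 5], [2, -5, 4]]

Right-multiplying both sides by A⁻¹ gives W = QA⁻¹.
det A = 6; the adjugate gives A⁻¹ = [[1/6, 2/3, 1], [0, -4, -5], [1/6, 5/3, 2]].
W = QA⁻¹ = [[36, -1, -18], [45, -5, -33]] · [[1/6, 2/3, 1], [0, -4, -5], [1/6, 5/3, 2]] = [[3, -2, 5], [2, -5, 4]].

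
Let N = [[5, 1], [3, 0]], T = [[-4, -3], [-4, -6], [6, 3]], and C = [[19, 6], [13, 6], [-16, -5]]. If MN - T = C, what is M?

M = [[3, 0], [0, 3], [-2, 0]]

MN = C + T = [[15, 3], [9, 0], [-10, -2]].
Since N sits to the right of M, M = (C + T)N⁻¹.
det N = -3, so N⁻¹ = [[0, 1/3], [1, -5/3]].
M = (C + T)N⁻¹ = [[3, 0], [0, 3], [-2, 0]].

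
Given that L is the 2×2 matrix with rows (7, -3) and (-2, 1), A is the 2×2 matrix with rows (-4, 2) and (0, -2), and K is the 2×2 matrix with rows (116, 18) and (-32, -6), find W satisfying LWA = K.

W = [[-5, -5], [-2, 1]]

Left-multiply by L⁻¹ and right-multiply by A⁻¹: W = L⁻¹KA⁻¹.
det L = 1, so L⁻¹ = [[1, 3], [2, 7]].
det A = 8, so A⁻¹ = [[-1/4, -1/4], [0, -1/2]].
L⁻¹K = [[20, 0], [8, -6]].
W = (L⁻¹K)A⁻¹ = [[-5, -5], [-2, 1]].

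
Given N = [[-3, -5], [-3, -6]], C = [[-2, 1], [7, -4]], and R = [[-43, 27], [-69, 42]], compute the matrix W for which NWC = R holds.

Left-multiply by N⁻¹ and right-multiply by C⁻¹: W = N⁻¹RC⁻¹.
det N = 3; the adjugate gives N⁻¹ = [[-2, 5/3], [1, -1]].
C has determinant 1; C⁻¹ = [[-4, -1], [-7, -2]].
N⁻¹R = [[-29, 16], [26, -15]].
W = (N⁻¹R)C⁻¹ = [[4, -3], [1, 4]].

W = [[4, -3], [1, 4]]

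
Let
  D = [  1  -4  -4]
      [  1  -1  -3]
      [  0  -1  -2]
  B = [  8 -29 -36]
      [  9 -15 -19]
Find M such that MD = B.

Since D sits to the right of M, M = BD⁻¹.
D has determinant -5; D⁻¹ = [[1/5, 4/5, -8/5], [-2/5, 2/5, 1/5], [1/5, -1/5, -3/5]].
M = BD⁻¹ = [[8, -29, -36], [9, -15, -19]] · [[1/5, 4/5, -8/5], [-2/5, 2/5, 1/5], [1/5, -1/5, -3/5]] = [[6, 2, 3], [4, 5, -6]].

M = [[6, 2, 3], [4, 5, -6]]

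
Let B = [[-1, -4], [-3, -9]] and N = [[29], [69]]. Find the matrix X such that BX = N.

X = [[-5], [-6]]

B is on the left of X, so left-multiply by B⁻¹: X = B⁻¹N.
det B = -3, so B⁻¹ = [[3, -4/3], [-1, 1/3]].
X = B⁻¹N = [[3, -4/3], [-1, 1/3]] · [[29], [69]] = [[-5], [-6]].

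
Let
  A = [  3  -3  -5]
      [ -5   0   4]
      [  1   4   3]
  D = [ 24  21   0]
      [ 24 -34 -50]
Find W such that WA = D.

Since A sits to the right of W, W = DA⁻¹.
det A = -5, so A⁻¹ = [[16/5, 11/5, 12/5], [-19/5, -14/5, -13/5], [4, 3, 3]].
W = DA⁻¹ = [[24, 21, 0], [24, -34, -50]] · [[16/5, 11/5, 12/5], [-19/5, -14/5, -13/5], [4, 3, 3]] = [[-3, -6, 3], [6, -2, -4]].

W = [[-3, -6, 3], [6, -2, -4]]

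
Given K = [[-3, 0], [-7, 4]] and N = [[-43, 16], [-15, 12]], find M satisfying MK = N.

K is on the right of M, so right-multiply by K⁻¹: M = NK⁻¹.
det K = -12, so K⁻¹ = [[-1/3, 0], [-7/12, 1/4]].
M = NK⁻¹ = [[-43, 16], [-15, 12]] · [[-1/3, 0], [-7/12, 1/4]] = [[5, 4], [-2, 3]].

M = [[5, 4], [-2, 3]]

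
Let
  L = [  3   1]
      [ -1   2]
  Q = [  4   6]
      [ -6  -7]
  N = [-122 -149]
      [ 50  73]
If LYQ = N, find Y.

Y = L⁻¹NQ⁻¹ (apply L⁻¹ on the left and Q⁻¹ on the right).
det L = 7, so L⁻¹ = [[2/7, -1/7], [1/7, 3/7]].
det Q = 8, so Q⁻¹ = [[-7/8, -3/4], [3/4, 1/2]].
L⁻¹N = [[-42, -53], [4, 10]].
Y = (L⁻¹N)Q⁻¹ = [[-3, 5], [4, 2]].

Y = [[-3, 5], [4, 2]]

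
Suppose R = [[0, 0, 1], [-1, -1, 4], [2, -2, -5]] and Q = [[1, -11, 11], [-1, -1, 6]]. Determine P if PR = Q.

Right-multiplying both sides by R⁻¹ gives P = QR⁻¹.
det R = 4, so R⁻¹ = [[13/4, -1/2, 1/4], [3/4, -1/2, -1/4], [1, 0, 0]].
P = QR⁻¹ = [[1, -11, 11], [-1, -1, 6]] · [[13/4, -1/2, 1/4], [3/4, -1/2, -1/4], [1, 0, 0]] = [[6, 5, 3], [2, 1, 0]].

P = [[6, 5, 3], [2, 1, 0]]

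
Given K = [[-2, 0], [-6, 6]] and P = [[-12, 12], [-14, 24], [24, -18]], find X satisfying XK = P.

X = [[0, 2], [-5, 4], [-3, -3]]

K is on the right of X, so right-multiply by K⁻¹: X = PK⁻¹.
K has determinant -12; K⁻¹ = [[-1/2, 0], [-1/2, 1/6]].
X = PK⁻¹ = [[-12, 12], [-14, 24], [24, -18]] · [[-1/2, 0], [-1/2, 1/6]] = [[0, 2], [-5, 4], [-3, -3]].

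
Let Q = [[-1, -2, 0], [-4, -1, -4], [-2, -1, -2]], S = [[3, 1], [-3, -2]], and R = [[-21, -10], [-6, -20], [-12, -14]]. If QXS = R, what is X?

Left-multiply by Q⁻¹ and right-multiply by S⁻¹: X = Q⁻¹RS⁻¹.
det Q = 2, so Q⁻¹ = [[-1, -2, 4], [0, 1, -2], [1, 3/2, -7/2]].
det S = -3; the adjugate gives S⁻¹ = [[2/3, 1/3], [-1, -1]].
Q⁻¹R = [[-15, -6], [18, 8], [12, 9]].
X = (Q⁻¹R)S⁻¹ = [[-4, 1], [4, -2], [-1, -5]].

X = [[-4, 1], [4, -2], [-1, -5]]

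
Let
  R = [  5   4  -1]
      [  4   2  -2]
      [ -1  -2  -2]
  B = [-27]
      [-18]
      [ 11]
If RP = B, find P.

R is on the left of P, so left-multiply by R⁻¹: P = R⁻¹B.
det R = 6, so R⁻¹ = [[-4/3, 5/3, -1], [5/3, -11/6, 1], [-1, 1, -1]].
P = R⁻¹B = [[-4/3, 5/3, -1], [5/3, -11/6, 1], [-1, 1, -1]] · [[-27], [-18], [11]] = [[-5], [-1], [-2]].

P = [[-5], [-1], [-2]]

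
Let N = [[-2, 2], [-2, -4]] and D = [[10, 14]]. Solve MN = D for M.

M = [[-1, -4]]

Since N sits to the right of M, M = DN⁻¹.
det N = 12, so N⁻¹ = [[-1/3, -1/6], [1/6, -1/6]].
M = DN⁻¹ = [[10, 14]] · [[-1/3, -1/6], [1/6, -1/6]] = [[-1, -4]].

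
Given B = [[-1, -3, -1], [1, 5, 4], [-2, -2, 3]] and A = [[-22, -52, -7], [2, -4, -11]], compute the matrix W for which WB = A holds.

W = [[5, -5, 6], [1, -1, -2]]

Right-multiplying both sides by B⁻¹ gives W = AB⁻¹.
det B = 2; the adjugate gives B⁻¹ = [[23/2, 11/2, -7/2], [-11/2, -5/2, 3/2], [4, 2, -1]].
W = AB⁻¹ = [[-22, -52, -7], [2, -4, -11]] · [[23/2, 11/2, -7/2], [-11/2, -5/2, 3/2], [4, 2, -1]] = [[5, -5, 6], [1, -1, -2]].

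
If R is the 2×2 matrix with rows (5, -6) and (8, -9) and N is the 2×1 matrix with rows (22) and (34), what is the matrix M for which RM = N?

M = [[2], [-2]]

Left-multiplying both sides by R⁻¹ gives M = R⁻¹N.
R has determinant 3; R⁻¹ = [[-3, 2], [-8/3, 5/3]].
M = R⁻¹N = [[-3, 2], [-8/3, 5/3]] · [[22], [34]] = [[2], [-2]].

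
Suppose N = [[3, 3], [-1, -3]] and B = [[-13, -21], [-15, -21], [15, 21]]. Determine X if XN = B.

N is on the right of X, so right-multiply by N⁻¹: X = BN⁻¹.
N has determinant -6; N⁻¹ = [[1/2, 1/2], [-1/6, -1/2]].
X = BN⁻¹ = [[-13, -21], [-15, -21], [15, 21]] · [[1/2, 1/2], [-1/6, -1/2]] = [[-3, 4], [-4, 3], [4, -3]].

X = [[-3, 4], [-4, 3], [4, -3]]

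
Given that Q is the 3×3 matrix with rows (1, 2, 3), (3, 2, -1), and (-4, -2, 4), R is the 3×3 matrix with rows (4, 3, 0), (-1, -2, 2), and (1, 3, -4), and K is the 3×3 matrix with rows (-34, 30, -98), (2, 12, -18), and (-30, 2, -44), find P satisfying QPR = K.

Isolating P: multiply by Q⁻¹ from the left and R⁻¹ from the right, so P = Q⁻¹KR⁻¹.
det Q = -4; the adjugate gives Q⁻¹ = [[-3/2, 7/2, 2], [2, -4, -5/2], [-1/2, 3/2, 1]].
det R = 2; the adjugate gives R⁻¹ = [[1, 6, 3], [-1, -8, -4], [-1/2, -9/2, -5/2]].
Q⁻¹K = [[-2, 1, -4], [-1, 7, -14], [-10, 5, -22]].
P = (Q⁻¹K)R⁻¹ = [[-1, -2, 0], [-1, 1, 4], [-4, -1, 5]].

P = [[-1, -2, 0], [-1, 1, 4], [-4, -1, 5]]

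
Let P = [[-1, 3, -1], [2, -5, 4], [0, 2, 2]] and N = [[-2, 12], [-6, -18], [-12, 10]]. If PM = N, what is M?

M = [[0, -1], [-2, 4], [-4, 1]]

P is on the left of M, so left-multiply by P⁻¹: M = P⁻¹N.
det P = 2; the adjugate gives P⁻¹ = [[-9, -4, 7/2], [-2, -1, 1], [2, 1, -1/2]].
M = P⁻¹N = [[-9, -4, 7/2], [-2, -1, 1], [2, 1, -1/2]] · [[-2, 12], [-6, -18], [-12, 10]] = [[0, -1], [-2, 4], [-4, 1]].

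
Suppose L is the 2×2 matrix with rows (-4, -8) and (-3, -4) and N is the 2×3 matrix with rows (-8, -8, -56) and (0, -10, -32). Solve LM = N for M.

M = [[-4, 6, 4], [3, -2, 5]]

Since L multiplies M on the left, M = L⁻¹N.
det L = -8; the adjugate gives L⁻¹ = [[1/2, -1], [-3/8, 1/2]].
M = L⁻¹N = [[1/2, -1], [-3/8, 1/2]] · [[-8, -8, -56], [0, -10, -32]] = [[-4, 6, 4], [3, -2, 5]].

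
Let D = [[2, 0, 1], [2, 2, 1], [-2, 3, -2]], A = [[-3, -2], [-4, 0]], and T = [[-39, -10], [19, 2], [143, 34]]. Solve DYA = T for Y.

Y = [[1, 2], [-3, -5], [3, 2]]

Y = D⁻¹TA⁻¹ (apply D⁻¹ on the left and A⁻¹ on the right).
det D = -4; the adjugate gives D⁻¹ = [[7/4, -3/4, 1/2], [-1/2, 1/2, 0], [-5/2, 3/2, -1]].
det A = -8, so A⁻¹ = [[0, -1/4], [-1/2, 3/8]].
D⁻¹T = [[-11, -2], [29, 6], [-17, -6]].
Y = (D⁻¹T)A⁻¹ = [[1, 2], [-3, -5], [3, 2]].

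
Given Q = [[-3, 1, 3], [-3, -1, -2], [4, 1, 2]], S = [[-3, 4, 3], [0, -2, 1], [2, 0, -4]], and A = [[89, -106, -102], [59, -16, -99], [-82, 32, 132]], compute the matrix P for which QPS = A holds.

P = [[5, 2, -4], [4, -2, 1], [-4, 5, -1]]

P = Q⁻¹AS⁻¹ (apply Q⁻¹ on the left and S⁻¹ on the right).
Q has determinant 1; Q⁻¹ = [[0, 1, 1], [-2, -18, -15], [1, 7, 6]].
det S = -4, so S⁻¹ = [[-2, -4, -5/2], [-1/2, -3/2, -3/4], [-1, -2, -3/2]].
Q⁻¹A = [[-23, 16, 33], [-10, 20, 6], [10, -26, -3]].
P = (Q⁻¹A)S⁻¹ = [[5, 2, -4], [4, -2, 1], [-4, 5, -1]].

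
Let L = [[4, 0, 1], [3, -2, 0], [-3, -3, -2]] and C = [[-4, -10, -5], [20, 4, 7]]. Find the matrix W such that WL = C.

W = [[-1, 2, 2], [-1, 4, -4]]

Since L sits to the right of W, W = CL⁻¹.
det L = 1; the adjugate gives L⁻¹ = [[4, -3, 2], [6, -5, 3], [-15, 12, -8]].
W = CL⁻¹ = [[-4, -10, -5], [20, 4, 7]] · [[4, -3, 2], [6, -5, 3], [-15, 12, -8]] = [[-1, 2, 2], [-1, 4, -4]].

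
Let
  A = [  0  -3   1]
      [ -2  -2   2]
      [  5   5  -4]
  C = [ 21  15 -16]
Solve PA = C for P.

P = [[2, -3, 3]]

Right-multiplying both sides by A⁻¹ gives P = CA⁻¹.
A has determinant -6; A⁻¹ = [[1/3, 7/6, 2/3], [-1/3, 5/6, 1/3], [0, 5/2, 1]].
P = CA⁻¹ = [[21, 15, -16]] · [[1/3, 7/6, 2/3], [-1/3, 5/6, 1/3], [0, 5/2, 1]] = [[2, -3, 3]].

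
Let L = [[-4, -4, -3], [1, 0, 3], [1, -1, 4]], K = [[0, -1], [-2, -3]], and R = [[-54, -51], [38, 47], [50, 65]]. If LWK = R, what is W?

Isolating W: multiply by L⁻¹ from the left and K⁻¹ from the right, so W = L⁻¹RK⁻¹.
det L = -5; the adjugate gives L⁻¹ = [[-3/5, -19/5, 12/5], [1/5, 13/5, -9/5], [1/5, 8/5, -4/5]].
det K = -2, so K⁻¹ = [[3/2, -1/2], [-1, 0]].
L⁻¹R = [[8, 8], [-2, -5], [10, 13]].
W = (L⁻¹R)K⁻¹ = [[4, -4], [2, 1], [2, -5]].

W = [[4, -4], [2, 1], [2, -5]]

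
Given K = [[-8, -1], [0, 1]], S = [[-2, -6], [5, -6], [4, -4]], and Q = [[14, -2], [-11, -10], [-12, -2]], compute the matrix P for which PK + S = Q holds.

PK = Q − S = [[16, 4], [-16, -4], [-16, 2]].
Since K sits to the right of P, P = (Q − S)K⁻¹.
det K = -8; the adjugate gives K⁻¹ = [[-1/8, -1/8], [0, 1]].
P = (Q − S)K⁻¹ = [[-2, 2], [2, -2], [2, 4]].

P = [[-2, 2], [2, -2], [2, 4]]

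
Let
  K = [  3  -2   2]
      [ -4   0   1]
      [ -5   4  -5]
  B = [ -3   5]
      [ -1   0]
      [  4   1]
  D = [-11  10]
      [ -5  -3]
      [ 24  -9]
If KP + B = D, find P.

KP = D − B = [[-8, 5], [-4, -3], [20, -10]].
Since K multiplies P on the left, P = K⁻¹(D − B).
K has determinant 6; K⁻¹ = [[-2/3, -1/3, -1/3], [-25/6, -5/6, -11/6], [-8/3, -1/3, -4/3]].
P = K⁻¹(D − B) = [[0, 1], [0, 0], [-4, 1]].

P = [[0, 1], [0, 0], [-4, 1]]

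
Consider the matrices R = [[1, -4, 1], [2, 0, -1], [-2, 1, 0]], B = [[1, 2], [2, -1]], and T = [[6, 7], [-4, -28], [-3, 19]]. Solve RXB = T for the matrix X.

X = R⁻¹TB⁻¹ (apply R⁻¹ on the left and B⁻¹ on the right).
R has determinant -5; R⁻¹ = [[-1/5, -1/5, -4/5], [-2/5, -2/5, -3/5], [-2/5, -7/5, -8/5]].
B has determinant -5; B⁻¹ = [[1/5, 2/5], [2/5, -1/5]].
R⁻¹T = [[2, -11], [1, -3], [8, 6]].
X = (R⁻¹T)B⁻¹ = [[-4, 3], [-1, 1], [4, 2]].

X = [[-4, 3], [-1, 1], [4, 2]]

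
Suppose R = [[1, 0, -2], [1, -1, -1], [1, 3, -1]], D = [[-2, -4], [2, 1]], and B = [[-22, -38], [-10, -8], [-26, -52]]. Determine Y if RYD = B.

Y = R⁻¹BD⁻¹ (apply R⁻¹ on the left and D⁻¹ on the right).
det R = -4; the adjugate gives R⁻¹ = [[-1, 3/2, 1/2], [0, -1/4, 1/4], [-1, 3/4, 1/4]].
det D = 6; the adjugate gives D⁻¹ = [[1/6, 2/3], [-1/3, -1/3]].
R⁻¹B = [[-6, 0], [-4, -11], [8, 19]].
Y = (R⁻¹B)D⁻¹ = [[-1, -4], [3, 1], [-5, -1]].

Y = [[-1, -4], [3, 1], [-5, -1]]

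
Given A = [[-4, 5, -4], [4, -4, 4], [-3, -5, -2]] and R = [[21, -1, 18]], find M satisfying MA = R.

M = [[-4, -1, -3]]

Right-multiplying both sides by A⁻¹ gives M = RA⁻¹.
A has determinant -4; A⁻¹ = [[-7, -15/2, -1], [1, 1, 0], [8, 35/4, 1]].
M = RA⁻¹ = [[21, -1, 18]] · [[-7, -15/2, -1], [1, 1, 0], [8, 35/4, 1]] = [[-4, -1, -3]].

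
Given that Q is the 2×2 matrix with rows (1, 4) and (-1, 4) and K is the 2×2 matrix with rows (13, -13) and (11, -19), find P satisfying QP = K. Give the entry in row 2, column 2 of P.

-4

Since Q multiplies P on the left, P = Q⁻¹K.
Q has determinant 8; Q⁻¹ = [[1/2, -1/2], [1/8, 1/8]].
P = Q⁻¹K = [[1/2, -1/2], [1/8, 1/8]] · [[13, -13], [11, -19]] = [[1, 3], [3, -4]].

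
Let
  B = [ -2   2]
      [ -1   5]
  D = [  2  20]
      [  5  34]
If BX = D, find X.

Left-multiplying both sides by B⁻¹ gives X = B⁻¹D.
det B = -8; the adjugate gives B⁻¹ = [[-5/8, 1/4], [-1/8, 1/4]].
X = B⁻¹D = [[-5/8, 1/4], [-1/8, 1/4]] · [[2, 20], [5, 34]] = [[0, -4], [1, 6]].

X = [[0, -4], [1, 6]]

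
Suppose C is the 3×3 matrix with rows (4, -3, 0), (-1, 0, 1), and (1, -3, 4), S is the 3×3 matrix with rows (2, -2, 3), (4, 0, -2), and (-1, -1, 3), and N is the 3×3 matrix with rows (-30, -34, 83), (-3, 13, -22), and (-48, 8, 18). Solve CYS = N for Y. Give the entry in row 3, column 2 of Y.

1

Y = C⁻¹NS⁻¹ (apply C⁻¹ on the left and S⁻¹ on the right).
C has determinant -3; C⁻¹ = [[-1, -4, 1], [-5/3, -16/3, 4/3], [-1, -3, 1]].
det S = 4, so S⁻¹ = [[-1/2, 3/4, 1], [-5/2, 9/4, 4], [-1, 1, 2]].
C⁻¹N = [[-6, -10, 23], [2, -2, 3], [-9, 3, 1]].
Y = (C⁻¹N)S⁻¹ = [[5, -4, 0], [1, 0, 0], [-4, 1, 5]].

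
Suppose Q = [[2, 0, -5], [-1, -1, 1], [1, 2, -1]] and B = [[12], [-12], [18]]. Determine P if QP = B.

Q is on the left of P, so left-multiply by Q⁻¹: P = Q⁻¹B.
det Q = 3, so Q⁻¹ = [[-1/3, -10/3, -5/3], [0, 1, 1], [-1/3, -4/3, -2/3]].
P = Q⁻¹B = [[-1/3, -10/3, -5/3], [0, 1, 1], [-1/3, -4/3, -2/3]] · [[12], [-12], [18]] = [[6], [6], [0]].

P = [[6], [6], [0]]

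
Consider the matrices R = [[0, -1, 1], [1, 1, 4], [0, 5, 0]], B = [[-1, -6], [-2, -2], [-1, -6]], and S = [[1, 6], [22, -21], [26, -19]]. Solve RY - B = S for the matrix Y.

RY = S + B = [[0, 0], [20, -23], [25, -25]].
Since R multiplies Y on the left, Y = R⁻¹(S + B).
det R = 5, so R⁻¹ = [[-4, 1, -1], [0, 0, 1/5], [1, 0, 1/5]].
Y = R⁻¹(S + B) = [[-5, 2], [5, -5], [5, -5]].

Y = [[-5, 2], [5, -5], [5, -5]]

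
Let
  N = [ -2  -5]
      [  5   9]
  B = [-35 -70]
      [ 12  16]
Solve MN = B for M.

M = [[5, -5], [4, 4]]

Since N sits to the right of M, M = BN⁻¹.
det N = 7, so N⁻¹ = [[9/7, 5/7], [-5/7, -2/7]].
M = BN⁻¹ = [[-35, -70], [12, 16]] · [[9/7, 5/7], [-5/7, -2/7]] = [[5, -5], [4, 4]].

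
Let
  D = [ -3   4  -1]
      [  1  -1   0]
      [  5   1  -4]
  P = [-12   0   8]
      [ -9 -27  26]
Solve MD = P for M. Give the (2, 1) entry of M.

-6

D is on the right of M, so right-multiply by D⁻¹: M = PD⁻¹.
det D = -2, so D⁻¹ = [[-2, -15/2, 1/2], [-2, -17/2, 1/2], [-3, -23/2, 1/2]].
M = PD⁻¹ = [[-12, 0, 8], [-9, -27, 26]] · [[-2, -15/2, 1/2], [-2, -17/2, 1/2], [-3, -23/2, 1/2]] = [[0, -2, -2], [-6, -2, -5]].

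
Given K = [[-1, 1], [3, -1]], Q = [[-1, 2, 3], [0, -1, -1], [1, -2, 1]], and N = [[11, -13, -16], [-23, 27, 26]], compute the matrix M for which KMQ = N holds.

Left-multiply by K⁻¹ and right-multiply by Q⁻¹: M = K⁻¹NQ⁻¹.
K has determinant -2; K⁻¹ = [[1/2, 1/2], [3/2, 1/2]].
det Q = 4, so Q⁻¹ = [[-3/4, -2, 1/4], [-1/4, -1, -1/4], [1/4, 0, 1/4]].
K⁻¹N = [[-6, 7, 5], [5, -6, -11]].
M = (K⁻¹N)Q⁻¹ = [[4, 5, -2], [-5, -4, 0]].

M = [[4, 5, -2], [-5, -4, 0]]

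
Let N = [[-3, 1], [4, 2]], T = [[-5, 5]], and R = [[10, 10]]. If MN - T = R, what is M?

MN = R + T = [[5, 15]].
Since N sits to the right of M, M = (R + T)N⁻¹.
det N = -10, so N⁻¹ = [[-1/5, 1/10], [2/5, 3/10]].
M = (R + T)N⁻¹ = [[5, 5]].

M = [[5, 5]]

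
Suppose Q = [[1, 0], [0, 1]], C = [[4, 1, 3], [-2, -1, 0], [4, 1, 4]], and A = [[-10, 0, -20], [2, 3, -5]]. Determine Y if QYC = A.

Y = [[0, -5, -5], [-3, -5, 1]]

Y = Q⁻¹AC⁻¹ (apply Q⁻¹ on the left and C⁻¹ on the right).
Q has determinant 1; Q⁻¹ = [[1, 0], [0, 1]].
det C = -2; the adjugate gives C⁻¹ = [[2, 1/2, -3/2], [-4, -2, 3], [-1, 0, 1]].
Q⁻¹A = [[-10, 0, -20], [2, 3, -5]].
Y = (Q⁻¹A)C⁻¹ = [[0, -5, -5], [-3, -5, 1]].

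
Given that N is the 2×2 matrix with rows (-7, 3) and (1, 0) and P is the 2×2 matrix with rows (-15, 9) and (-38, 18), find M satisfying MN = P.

M = [[3, 6], [6, 4]]

Since N sits to the right of M, M = PN⁻¹.
det N = -3; the adjugate gives N⁻¹ = [[0, 1], [1/3, 7/3]].
M = PN⁻¹ = [[-15, 9], [-38, 18]] · [[0, 1], [1/3, 7/3]] = [[3, 6], [6, 4]].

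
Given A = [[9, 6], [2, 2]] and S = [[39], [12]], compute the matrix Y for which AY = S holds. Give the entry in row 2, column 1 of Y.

5

Since A multiplies Y on the left, Y = A⁻¹S.
A has determinant 6; A⁻¹ = [[1/3, -1], [-1/3, 3/2]].
Y = A⁻¹S = [[1/3, -1], [-1/3, 3/2]] · [[39], [12]] = [[1], [5]].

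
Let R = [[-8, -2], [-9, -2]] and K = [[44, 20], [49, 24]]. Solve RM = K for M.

Left-multiplying both sides by R⁻¹ gives M = R⁻¹K.
det R = -2; the adjugate gives R⁻¹ = [[1, -1], [-9/2, 4]].
M = R⁻¹K = [[1, -1], [-9/2, 4]] · [[44, 20], [49, 24]] = [[-5, -4], [-2, 6]].

M = [[-5, -4], [-2, 6]]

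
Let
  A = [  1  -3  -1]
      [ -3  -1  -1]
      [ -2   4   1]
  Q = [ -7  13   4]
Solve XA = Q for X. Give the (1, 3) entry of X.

Right-multiplying both sides by A⁻¹ gives X = QA⁻¹.
det A = 2; the adjugate gives A⁻¹ = [[3/2, -1/2, 1], [5/2, -1/2, 2], [-7, 1, -5]].
X = QA⁻¹ = [[-7, 13, 4]] · [[3/2, -1/2, 1], [5/2, -1/2, 2], [-7, 1, -5]] = [[-6, 1, -1]].

-1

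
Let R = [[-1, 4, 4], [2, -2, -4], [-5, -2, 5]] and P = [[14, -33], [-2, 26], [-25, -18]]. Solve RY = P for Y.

R is on the left of Y, so left-multiply by R⁻¹: Y = R⁻¹P.
det R = 2, so R⁻¹ = [[-9, -14, -4], [5, 15/2, 2], [-7, -11, -3]].
Y = R⁻¹P = [[-9, -14, -4], [5, 15/2, 2], [-7, -11, -3]] · [[14, -33], [-2, 26], [-25, -18]] = [[2, 5], [5, -6], [-1, -1]].

Y = [[2, 5], [5, -6], [-1, -1]]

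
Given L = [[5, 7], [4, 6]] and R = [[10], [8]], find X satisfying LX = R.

X = [[2], [0]]

Since L multiplies X on the left, X = L⁻¹R.
det L = 2; the adjugate gives L⁻¹ = [[3, -7/2], [-2, 5/2]].
X = L⁻¹R = [[3, -7/2], [-2, 5/2]] · [[10], [8]] = [[2], [0]].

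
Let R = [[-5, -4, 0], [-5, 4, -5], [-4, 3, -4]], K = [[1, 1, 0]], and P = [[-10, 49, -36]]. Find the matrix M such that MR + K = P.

MR = P − K = [[-11, 48, -36]].
Right-multiplying both sides by R⁻¹ gives M = (P − K)R⁻¹.
R has determinant 5; R⁻¹ = [[-1/5, -16/5, 4], [0, 4, -5], [1/5, 31/5, -8]].
M = (P − K)R⁻¹ = [[-5, 4, 4]].

M = [[-5, 4, 4]]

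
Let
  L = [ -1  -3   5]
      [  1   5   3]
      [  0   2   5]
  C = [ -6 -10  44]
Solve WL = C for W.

W = [[4, -2, 6]]

L is on the right of W, so right-multiply by L⁻¹: W = CL⁻¹.
det L = 6; the adjugate gives L⁻¹ = [[19/6, 25/6, -17/3], [-5/6, -5/6, 4/3], [1/3, 1/3, -1/3]].
W = CL⁻¹ = [[-6, -10, 44]] · [[19/6, 25/6, -17/3], [-5/6, -5/6, 4/3], [1/3, 1/3, -1/3]] = [[4, -2, 6]].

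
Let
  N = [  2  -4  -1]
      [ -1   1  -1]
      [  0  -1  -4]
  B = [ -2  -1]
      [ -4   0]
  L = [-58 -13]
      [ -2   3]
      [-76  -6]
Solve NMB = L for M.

M = [[2, 2], [-2, 0], [-1, -4]]

Left-multiply by N⁻¹ and right-multiply by B⁻¹: M = N⁻¹LB⁻¹.
N has determinant 5; N⁻¹ = [[-1, -3, 1], [-4/5, -8/5, 3/5], [1/5, 2/5, -2/5]].
B has determinant -4; B⁻¹ = [[0, -1/4], [-1, 1/2]].
N⁻¹L = [[-12, -2], [4, 2], [18, 1]].
M = (N⁻¹L)B⁻¹ = [[2, 2], [-2, 0], [-1, -4]].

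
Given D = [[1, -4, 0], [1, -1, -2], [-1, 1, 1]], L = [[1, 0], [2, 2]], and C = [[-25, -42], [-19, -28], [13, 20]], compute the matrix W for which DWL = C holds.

W = D⁻¹CL⁻¹ (apply D⁻¹ on the left and L⁻¹ on the right).
D has determinant -3; D⁻¹ = [[-1/3, -4/3, -8/3], [-1/3, -1/3, -2/3], [0, -1, -1]].
det L = 2, so L⁻¹ = [[1, 0], [-1, 1/2]].
D⁻¹C = [[-1, -2], [6, 10], [6, 8]].
W = (D⁻¹C)L⁻¹ = [[1, -1], [-4, 5], [-2, 4]].

W = [[1, -1], [-4, 5], [-2, 4]]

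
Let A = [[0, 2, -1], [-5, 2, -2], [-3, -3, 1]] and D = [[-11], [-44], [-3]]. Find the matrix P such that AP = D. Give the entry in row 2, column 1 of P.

Left-multiplying both sides by A⁻¹ gives P = A⁻¹D.
det A = 1; the adjugate gives A⁻¹ = [[-4, 1, -2], [11, -3, 5], [21, -6, 10]].
P = A⁻¹D = [[-4, 1, -2], [11, -3, 5], [21, -6, 10]] · [[-11], [-44], [-3]] = [[6], [-4], [3]].

-4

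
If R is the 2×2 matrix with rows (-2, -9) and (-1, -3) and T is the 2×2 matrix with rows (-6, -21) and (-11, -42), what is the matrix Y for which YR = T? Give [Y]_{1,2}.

4

Since R sits to the right of Y, Y = TR⁻¹.
det R = -3; the adjugate gives R⁻¹ = [[1, -3], [-1/3, 2/3]].
Y = TR⁻¹ = [[-6, -21], [-11, -42]] · [[1, -3], [-1/3, 2/3]] = [[1, 4], [3, 5]].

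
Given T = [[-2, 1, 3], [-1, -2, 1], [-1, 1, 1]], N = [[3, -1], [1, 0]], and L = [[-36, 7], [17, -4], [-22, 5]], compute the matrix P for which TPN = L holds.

P = [[2, -2], [-3, -4], [0, -5]]

P = T⁻¹LN⁻¹ (apply T⁻¹ on the left and N⁻¹ on the right).
det T = -3; the adjugate gives T⁻¹ = [[1, -2/3, -7/3], [0, -1/3, 1/3], [1, -1/3, -5/3]].
N has determinant 1; N⁻¹ = [[0, 1], [-1, 3]].
T⁻¹L = [[4, -2], [-13, 3], [-5, 0]].
P = (T⁻¹L)N⁻¹ = [[2, -2], [-3, -4], [0, -5]].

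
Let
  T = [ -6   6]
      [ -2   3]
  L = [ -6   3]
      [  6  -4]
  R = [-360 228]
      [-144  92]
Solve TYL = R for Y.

Left-multiply by T⁻¹ and right-multiply by L⁻¹: Y = T⁻¹RL⁻¹.
det T = -6, so T⁻¹ = [[-1/2, 1], [-1/3, 1]].
det L = 6; the adjugate gives L⁻¹ = [[-2/3, -1/2], [-1, -1]].
T⁻¹R = [[36, -22], [-24, 16]].
Y = (T⁻¹R)L⁻¹ = [[-2, 4], [0, -4]].

Y = [[-2, 4], [0, -4]]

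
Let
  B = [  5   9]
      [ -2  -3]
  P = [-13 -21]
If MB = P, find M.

M = [[-1, 4]]

Since B sits to the right of M, M = PB⁻¹.
det B = 3; the adjugate gives B⁻¹ = [[-1, -3], [2/3, 5/3]].
M = PB⁻¹ = [[-13, -21]] · [[-1, -3], [2/3, 5/3]] = [[-1, 4]].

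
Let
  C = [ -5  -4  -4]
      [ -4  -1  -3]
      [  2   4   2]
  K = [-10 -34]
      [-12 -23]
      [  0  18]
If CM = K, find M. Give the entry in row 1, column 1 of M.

2

C is on the left of M, so left-multiply by C⁻¹: M = C⁻¹K.
C has determinant -2; C⁻¹ = [[-5, 4, -4], [-1, 1, -1/2], [7, -6, 11/2]].
M = C⁻¹K = [[-5, 4, -4], [-1, 1, -1/2], [7, -6, 11/2]] · [[-10, -34], [-12, -23], [0, 18]] = [[2, 6], [-2, 2], [2, -1]].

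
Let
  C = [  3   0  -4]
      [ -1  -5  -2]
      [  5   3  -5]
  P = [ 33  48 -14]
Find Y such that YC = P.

Y = [[-1, -6, 6]]

Since C sits to the right of Y, Y = PC⁻¹.
det C = 5, so C⁻¹ = [[31/5, -12/5, -4], [-3, 1, 2], [22/5, -9/5, -3]].
Y = PC⁻¹ = [[33, 48, -14]] · [[31/5, -12/5, -4], [-3, 1, 2], [22/5, -9/5, -3]] = [[-1, -6, 6]].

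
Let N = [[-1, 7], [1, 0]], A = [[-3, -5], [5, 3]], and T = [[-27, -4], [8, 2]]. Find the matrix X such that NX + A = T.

NX = T − A = [[-24, 1], [3, -1]].
N is on the left of X, so left-multiply by N⁻¹: X = N⁻¹(T − A).
det N = -7; the adjugate gives N⁻¹ = [[0, 1], [1/7, 1/7]].
X = N⁻¹(T − A) = [[3, -1], [-3, 0]].

X = [[3, -1], [-3, 0]]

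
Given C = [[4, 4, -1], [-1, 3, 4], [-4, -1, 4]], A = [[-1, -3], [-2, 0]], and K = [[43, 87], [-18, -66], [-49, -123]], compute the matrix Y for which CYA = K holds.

Y = [[-5, -2], [-1, 0], [5, -1]]

Y = C⁻¹KA⁻¹ (apply C⁻¹ on the left and A⁻¹ on the right).
det C = 3, so C⁻¹ = [[16/3, -5, 19/3], [-4, 4, -5], [13/3, -4, 16/3]].
A has determinant -6; A⁻¹ = [[0, -1/2], [-1/3, 1/6]].
C⁻¹K = [[9, 15], [1, 3], [-3, -15]].
Y = (C⁻¹K)A⁻¹ = [[-5, -2], [-1, 0], [5, -1]].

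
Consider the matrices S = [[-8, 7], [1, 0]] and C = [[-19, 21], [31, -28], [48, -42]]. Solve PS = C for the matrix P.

S is on the right of P, so right-multiply by S⁻¹: P = CS⁻¹.
det S = -7; the adjugate gives S⁻¹ = [[0, 1], [1/7, 8/7]].
P = CS⁻¹ = [[-19, 21], [31, -28], [48, -42]] · [[0, 1], [1/7, 8/7]] = [[3, 5], [-4, -1], [-6, 0]].

P = [[3, 5], [-4, -1], [-6, 0]]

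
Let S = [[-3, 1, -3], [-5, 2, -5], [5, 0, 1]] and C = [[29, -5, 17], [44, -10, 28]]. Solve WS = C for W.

W = [[-3, -1, 3], [2, -6, 4]]

S is on the right of W, so right-multiply by S⁻¹: W = CS⁻¹.
S has determinant 4; S⁻¹ = [[1/2, -1/4, 1/4], [-5, 3, 0], [-5/2, 5/4, -1/4]].
W = CS⁻¹ = [[29, -5, 17], [44, -10, 28]] · [[1/2, -1/4, 1/4], [-5, 3, 0], [-5/2, 5/4, -1/4]] = [[-3, -1, 3], [2, -6, 4]].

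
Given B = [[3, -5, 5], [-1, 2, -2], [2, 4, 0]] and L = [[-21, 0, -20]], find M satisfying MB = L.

M = [[-2, 5, -5]]

Right-multiplying both sides by B⁻¹ gives M = LB⁻¹.
B has determinant 4; B⁻¹ = [[2, 5, 0], [-1, -5/2, 1/4], [-2, -11/2, 1/4]].
M = LB⁻¹ = [[-21, 0, -20]] · [[2, 5, 0], [-1, -5/2, 1/4], [-2, -11/2, 1/4]] = [[-2, 5, -5]].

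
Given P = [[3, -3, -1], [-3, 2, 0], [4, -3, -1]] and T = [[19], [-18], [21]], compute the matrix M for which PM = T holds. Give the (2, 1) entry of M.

-6

Since P multiplies M on the left, M = P⁻¹T.
det P = 2, so P⁻¹ = [[-1, 0, 1], [-3/2, 1/2, 3/2], [1/2, -3/2, -3/2]].
M = P⁻¹T = [[-1, 0, 1], [-3/2, 1/2, 3/2], [1/2, -3/2, -3/2]] · [[19], [-18], [21]] = [[2], [-6], [5]].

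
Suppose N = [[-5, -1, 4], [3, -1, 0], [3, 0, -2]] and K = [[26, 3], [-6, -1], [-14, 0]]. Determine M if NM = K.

Left-multiplying both sides by N⁻¹ gives M = N⁻¹K.
det N = -4, so N⁻¹ = [[-1/2, 1/2, -1], [-3/2, 1/2, -3], [-3/4, 3/4, -2]].
M = N⁻¹K = [[-1/2, 1/2, -1], [-3/2, 1/2, -3], [-3/4, 3/4, -2]] · [[26, 3], [-6, -1], [-14, 0]] = [[-2, -2], [0, -5], [4, -3]].

M = [[-2, -2], [0, -5], [4, -3]]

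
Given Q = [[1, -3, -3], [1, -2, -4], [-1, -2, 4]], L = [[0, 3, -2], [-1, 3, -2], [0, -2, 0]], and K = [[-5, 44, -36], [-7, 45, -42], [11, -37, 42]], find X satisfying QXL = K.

X = Q⁻¹KL⁻¹ (apply Q⁻¹ on the left and L⁻¹ on the right).
Q has determinant -4; Q⁻¹ = [[4, -9/2, -3/2], [0, -1/4, -1/4], [1, -5/4, -1/4]].
det L = -4, so L⁻¹ = [[1, -1, 0], [0, 0, -1/2], [-1/2, 0, -3/4]].
Q⁻¹K = [[-5, 29, -18], [-1, -2, 0], [1, -3, 6]].
X = (Q⁻¹K)L⁻¹ = [[4, 5, -1], [-1, 1, 1], [-2, -1, -3]].

X = [[4, 5, -1], [-1, 1, 1], [-2, -1, -3]]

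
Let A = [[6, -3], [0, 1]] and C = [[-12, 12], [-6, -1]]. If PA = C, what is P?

Since A sits to the right of P, P = CA⁻¹.
A has determinant 6; A⁻¹ = [[1/6, 1/2], [0, 1]].
P = CA⁻¹ = [[-12, 12], [-6, -1]] · [[1/6, 1/2], [0, 1]] = [[-2, 6], [-1, -4]].

P = [[-2, 6], [-1, -4]]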